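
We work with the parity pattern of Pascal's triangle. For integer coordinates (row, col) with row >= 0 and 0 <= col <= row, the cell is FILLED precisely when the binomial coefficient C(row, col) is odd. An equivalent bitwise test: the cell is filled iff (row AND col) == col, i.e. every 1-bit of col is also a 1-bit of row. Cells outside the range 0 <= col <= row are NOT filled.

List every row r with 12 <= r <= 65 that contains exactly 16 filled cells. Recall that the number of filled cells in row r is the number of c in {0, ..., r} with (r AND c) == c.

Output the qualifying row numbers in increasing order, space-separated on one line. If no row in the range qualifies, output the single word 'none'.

Row r has 2^popcount(r) filled cells, so we need popcount(r) = log2(16) = 4.
Scan r = 12..65 and keep those with exactly 4 one-bits:
r=12=1100 popcount=2 -> skip
r=13=1101 popcount=3 -> skip
r=14=1110 popcount=3 -> skip
r=15=1111 popcount=4 -> KEEP
r=16=10000 popcount=1 -> skip
r=17=10001 popcount=2 -> skip
r=18=10010 popcount=2 -> skip
r=19=10011 popcount=3 -> skip
r=20=10100 popcount=2 -> skip
r=21=10101 popcount=3 -> skip
r=22=10110 popcount=3 -> skip
r=23=10111 popcount=4 -> KEEP
r=24=11000 popcount=2 -> skip
r=25=11001 popcount=3 -> skip
r=26=11010 popcount=3 -> skip
r=27=11011 popcount=4 -> KEEP
r=28=11100 popcount=3 -> skip
r=29=11101 popcount=4 -> KEEP
r=30=11110 popcount=4 -> KEEP
r=31=11111 popcount=5 -> skip
r=32=100000 popcount=1 -> skip
r=33=100001 popcount=2 -> skip
r=34=100010 popcount=2 -> skip
r=35=100011 popcount=3 -> skip
r=36=100100 popcount=2 -> skip
r=37=100101 popcount=3 -> skip
r=38=100110 popcount=3 -> skip
r=39=100111 popcount=4 -> KEEP
r=40=101000 popcount=2 -> skip
r=41=101001 popcount=3 -> skip
r=42=101010 popcount=3 -> skip
r=43=101011 popcount=4 -> KEEP
r=44=101100 popcount=3 -> skip
r=45=101101 popcount=4 -> KEEP
r=46=101110 popcount=4 -> KEEP
r=47=101111 popcount=5 -> skip
r=48=110000 popcount=2 -> skip
r=49=110001 popcount=3 -> skip
r=50=110010 popcount=3 -> skip
r=51=110011 popcount=4 -> KEEP
r=52=110100 popcount=3 -> skip
r=53=110101 popcount=4 -> KEEP
r=54=110110 popcount=4 -> KEEP
r=55=110111 popcount=5 -> skip
r=56=111000 popcount=3 -> skip
r=57=111001 popcount=4 -> KEEP
r=58=111010 popcount=4 -> KEEP
r=59=111011 popcount=5 -> skip
r=60=111100 popcount=4 -> KEEP
r=61=111101 popcount=5 -> skip
r=62=111110 popcount=5 -> skip
r=63=111111 popcount=6 -> skip
r=64=1000000 popcount=1 -> skip
r=65=1000001 popcount=2 -> skip
Kept rows: 15 23 27 29 30 39 43 45 46 51 53 54 57 58 60

Answer: 15 23 27 29 30 39 43 45 46 51 53 54 57 58 60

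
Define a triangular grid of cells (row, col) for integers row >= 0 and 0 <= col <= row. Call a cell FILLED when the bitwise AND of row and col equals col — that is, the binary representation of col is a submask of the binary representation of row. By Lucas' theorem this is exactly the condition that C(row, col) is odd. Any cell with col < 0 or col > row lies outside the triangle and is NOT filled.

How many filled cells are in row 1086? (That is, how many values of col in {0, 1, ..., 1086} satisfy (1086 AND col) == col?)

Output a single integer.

1086 in binary = 10000111110
popcount(1086) = number of 1-bits in 10000111110 = 6
A col c satisfies (1086 AND c) == c iff every set bit of c is also set in 1086; each of the 6 set bits of 1086 can independently be on or off in c.
count = 2^6 = 64

Answer: 64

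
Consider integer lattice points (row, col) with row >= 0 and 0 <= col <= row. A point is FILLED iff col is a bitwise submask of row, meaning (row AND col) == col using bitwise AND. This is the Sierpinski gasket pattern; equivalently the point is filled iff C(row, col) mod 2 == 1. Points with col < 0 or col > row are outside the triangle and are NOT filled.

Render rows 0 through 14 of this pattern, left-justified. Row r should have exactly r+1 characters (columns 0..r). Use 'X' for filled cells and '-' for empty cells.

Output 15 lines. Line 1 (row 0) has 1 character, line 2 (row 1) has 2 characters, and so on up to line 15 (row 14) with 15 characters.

r0=0: X
r1=1: XX
r2=10: X-X
r3=11: XXXX
r4=100: X---X
r5=101: XX--XX
r6=110: X-X-X-X
r7=111: XXXXXXXX
r8=1000: X-------X
r9=1001: XX------XX
r10=1010: X-X-----X-X
r11=1011: XXXX----XXXX
r12=1100: X---X---X---X
r13=1101: XX--XX--XX--XX
r14=1110: X-X-X-X-X-X-X-X

Answer: X
XX
X-X
XXXX
X---X
XX--XX
X-X-X-X
XXXXXXXX
X-------X
XX------XX
X-X-----X-X
XXXX----XXXX
X---X---X---X
XX--XX--XX--XX
X-X-X-X-X-X-X-X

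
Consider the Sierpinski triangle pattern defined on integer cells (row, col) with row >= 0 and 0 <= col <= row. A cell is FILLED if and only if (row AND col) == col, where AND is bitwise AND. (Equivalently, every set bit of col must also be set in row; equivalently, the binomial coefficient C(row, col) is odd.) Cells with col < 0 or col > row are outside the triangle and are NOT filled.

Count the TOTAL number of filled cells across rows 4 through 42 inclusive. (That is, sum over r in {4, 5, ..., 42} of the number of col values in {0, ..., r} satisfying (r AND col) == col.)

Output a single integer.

r4=100 pc1: +2 =2
r5=101 pc2: +4 =6
r6=110 pc2: +4 =10
r7=111 pc3: +8 =18
r8=1000 pc1: +2 =20
r9=1001 pc2: +4 =24
r10=1010 pc2: +4 =28
r11=1011 pc3: +8 =36
r12=1100 pc2: +4 =40
r13=1101 pc3: +8 =48
r14=1110 pc3: +8 =56
r15=1111 pc4: +16 =72
r16=10000 pc1: +2 =74
r17=10001 pc2: +4 =78
r18=10010 pc2: +4 =82
r19=10011 pc3: +8 =90
r20=10100 pc2: +4 =94
r21=10101 pc3: +8 =102
r22=10110 pc3: +8 =110
r23=10111 pc4: +16 =126
r24=11000 pc2: +4 =130
r25=11001 pc3: +8 =138
r26=11010 pc3: +8 =146
r27=11011 pc4: +16 =162
r28=11100 pc3: +8 =170
r29=11101 pc4: +16 =186
r30=11110 pc4: +16 =202
r31=11111 pc5: +32 =234
r32=100000 pc1: +2 =236
r33=100001 pc2: +4 =240
r34=100010 pc2: +4 =244
r35=100011 pc3: +8 =252
r36=100100 pc2: +4 =256
r37=100101 pc3: +8 =264
r38=100110 pc3: +8 =272
r39=100111 pc4: +16 =288
r40=101000 pc2: +4 =292
r41=101001 pc3: +8 =300
r42=101010 pc3: +8 =308

Answer: 308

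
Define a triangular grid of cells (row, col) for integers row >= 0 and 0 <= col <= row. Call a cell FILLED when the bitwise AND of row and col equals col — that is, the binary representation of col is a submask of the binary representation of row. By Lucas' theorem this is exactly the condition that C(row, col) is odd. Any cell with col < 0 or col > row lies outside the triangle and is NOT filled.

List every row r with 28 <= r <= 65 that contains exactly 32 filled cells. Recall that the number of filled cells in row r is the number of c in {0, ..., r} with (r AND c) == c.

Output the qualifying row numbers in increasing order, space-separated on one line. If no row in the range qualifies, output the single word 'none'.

Answer: 31 47 55 59 61 62

Derivation:
Row r has 2^popcount(r) filled cells, so we need popcount(r) = log2(32) = 5.
Scan r = 28..65 and keep those with exactly 5 one-bits:
r=28=11100 popcount=3 -> skip
r=29=11101 popcount=4 -> skip
r=30=11110 popcount=4 -> skip
r=31=11111 popcount=5 -> KEEP
r=32=100000 popcount=1 -> skip
r=33=100001 popcount=2 -> skip
r=34=100010 popcount=2 -> skip
r=35=100011 popcount=3 -> skip
r=36=100100 popcount=2 -> skip
r=37=100101 popcount=3 -> skip
r=38=100110 popcount=3 -> skip
r=39=100111 popcount=4 -> skip
r=40=101000 popcount=2 -> skip
r=41=101001 popcount=3 -> skip
r=42=101010 popcount=3 -> skip
r=43=101011 popcount=4 -> skip
r=44=101100 popcount=3 -> skip
r=45=101101 popcount=4 -> skip
r=46=101110 popcount=4 -> skip
r=47=101111 popcount=5 -> KEEP
r=48=110000 popcount=2 -> skip
r=49=110001 popcount=3 -> skip
r=50=110010 popcount=3 -> skip
r=51=110011 popcount=4 -> skip
r=52=110100 popcount=3 -> skip
r=53=110101 popcount=4 -> skip
r=54=110110 popcount=4 -> skip
r=55=110111 popcount=5 -> KEEP
r=56=111000 popcount=3 -> skip
r=57=111001 popcount=4 -> skip
r=58=111010 popcount=4 -> skip
r=59=111011 popcount=5 -> KEEP
r=60=111100 popcount=4 -> skip
r=61=111101 popcount=5 -> KEEP
r=62=111110 popcount=5 -> KEEP
r=63=111111 popcount=6 -> skip
r=64=1000000 popcount=1 -> skip
r=65=1000001 popcount=2 -> skip
Kept rows: 31 47 55 59 61 62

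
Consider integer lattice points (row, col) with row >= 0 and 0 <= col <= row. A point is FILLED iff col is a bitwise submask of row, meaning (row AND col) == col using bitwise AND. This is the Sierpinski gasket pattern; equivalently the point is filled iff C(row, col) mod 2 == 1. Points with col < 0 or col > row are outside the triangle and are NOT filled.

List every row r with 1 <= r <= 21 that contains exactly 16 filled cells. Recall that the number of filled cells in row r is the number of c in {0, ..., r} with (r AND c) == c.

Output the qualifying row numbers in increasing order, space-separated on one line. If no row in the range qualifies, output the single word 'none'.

Row r has 2^popcount(r) filled cells, so we need popcount(r) = log2(16) = 4.
Scan r = 1..21 and keep those with exactly 4 one-bits:
r=1=1 popcount=1 -> skip
r=2=10 popcount=1 -> skip
r=3=11 popcount=2 -> skip
r=4=100 popcount=1 -> skip
r=5=101 popcount=2 -> skip
r=6=110 popcount=2 -> skip
r=7=111 popcount=3 -> skip
r=8=1000 popcount=1 -> skip
r=9=1001 popcount=2 -> skip
r=10=1010 popcount=2 -> skip
r=11=1011 popcount=3 -> skip
r=12=1100 popcount=2 -> skip
r=13=1101 popcount=3 -> skip
r=14=1110 popcount=3 -> skip
r=15=1111 popcount=4 -> KEEP
r=16=10000 popcount=1 -> skip
r=17=10001 popcount=2 -> skip
r=18=10010 popcount=2 -> skip
r=19=10011 popcount=3 -> skip
r=20=10100 popcount=2 -> skip
r=21=10101 popcount=3 -> skip
Kept rows: 15

Answer: 15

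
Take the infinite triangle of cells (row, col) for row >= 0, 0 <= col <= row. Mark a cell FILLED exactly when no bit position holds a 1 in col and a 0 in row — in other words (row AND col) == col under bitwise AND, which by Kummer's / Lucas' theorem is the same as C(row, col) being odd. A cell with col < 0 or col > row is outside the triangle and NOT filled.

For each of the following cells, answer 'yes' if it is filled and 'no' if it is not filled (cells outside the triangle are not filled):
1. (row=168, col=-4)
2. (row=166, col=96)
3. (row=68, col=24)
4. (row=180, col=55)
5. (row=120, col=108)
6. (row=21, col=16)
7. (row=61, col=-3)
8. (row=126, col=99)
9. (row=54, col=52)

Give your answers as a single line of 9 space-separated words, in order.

(168,-4): col outside [0, 168] -> not filled
(166,96): row=0b10100110, col=0b1100000, row AND col = 0b100000 = 32; 32 != 96 -> empty
(68,24): row=0b1000100, col=0b11000, row AND col = 0b0 = 0; 0 != 24 -> empty
(180,55): row=0b10110100, col=0b110111, row AND col = 0b110100 = 52; 52 != 55 -> empty
(120,108): row=0b1111000, col=0b1101100, row AND col = 0b1101000 = 104; 104 != 108 -> empty
(21,16): row=0b10101, col=0b10000, row AND col = 0b10000 = 16; 16 == 16 -> filled
(61,-3): col outside [0, 61] -> not filled
(126,99): row=0b1111110, col=0b1100011, row AND col = 0b1100010 = 98; 98 != 99 -> empty
(54,52): row=0b110110, col=0b110100, row AND col = 0b110100 = 52; 52 == 52 -> filled

Answer: no no no no no yes no no yes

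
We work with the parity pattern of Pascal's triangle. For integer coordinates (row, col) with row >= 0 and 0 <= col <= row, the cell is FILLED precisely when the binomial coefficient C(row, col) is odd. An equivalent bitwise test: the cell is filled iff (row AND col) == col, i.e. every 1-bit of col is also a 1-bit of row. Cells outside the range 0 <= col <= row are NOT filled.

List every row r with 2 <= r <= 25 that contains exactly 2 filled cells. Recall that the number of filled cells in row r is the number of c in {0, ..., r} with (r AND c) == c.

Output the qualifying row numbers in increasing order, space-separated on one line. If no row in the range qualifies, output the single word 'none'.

Answer: 2 4 8 16

Derivation:
Row r has 2^popcount(r) filled cells, so we need popcount(r) = log2(2) = 1.
Scan r = 2..25 and keep those with exactly 1 one-bits:
r=2=10 popcount=1 -> KEEP
r=3=11 popcount=2 -> skip
r=4=100 popcount=1 -> KEEP
r=5=101 popcount=2 -> skip
r=6=110 popcount=2 -> skip
r=7=111 popcount=3 -> skip
r=8=1000 popcount=1 -> KEEP
r=9=1001 popcount=2 -> skip
r=10=1010 popcount=2 -> skip
r=11=1011 popcount=3 -> skip
r=12=1100 popcount=2 -> skip
r=13=1101 popcount=3 -> skip
r=14=1110 popcount=3 -> skip
r=15=1111 popcount=4 -> skip
r=16=10000 popcount=1 -> KEEP
r=17=10001 popcount=2 -> skip
r=18=10010 popcount=2 -> skip
r=19=10011 popcount=3 -> skip
r=20=10100 popcount=2 -> skip
r=21=10101 popcount=3 -> skip
r=22=10110 popcount=3 -> skip
r=23=10111 popcount=4 -> skip
r=24=11000 popcount=2 -> skip
r=25=11001 popcount=3 -> skip
Kept rows: 2 4 8 16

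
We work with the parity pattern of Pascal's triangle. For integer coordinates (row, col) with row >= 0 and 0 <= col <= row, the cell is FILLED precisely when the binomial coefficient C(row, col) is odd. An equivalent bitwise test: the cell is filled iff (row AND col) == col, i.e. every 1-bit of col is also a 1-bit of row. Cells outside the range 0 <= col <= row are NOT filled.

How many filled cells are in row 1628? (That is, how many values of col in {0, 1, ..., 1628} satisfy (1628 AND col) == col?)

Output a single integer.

Answer: 64

Derivation:
1628 in binary = 11001011100
popcount(1628) = number of 1-bits in 11001011100 = 6
A col c satisfies (1628 AND c) == c iff every set bit of c is also set in 1628; each of the 6 set bits of 1628 can independently be on or off in c.
count = 2^6 = 64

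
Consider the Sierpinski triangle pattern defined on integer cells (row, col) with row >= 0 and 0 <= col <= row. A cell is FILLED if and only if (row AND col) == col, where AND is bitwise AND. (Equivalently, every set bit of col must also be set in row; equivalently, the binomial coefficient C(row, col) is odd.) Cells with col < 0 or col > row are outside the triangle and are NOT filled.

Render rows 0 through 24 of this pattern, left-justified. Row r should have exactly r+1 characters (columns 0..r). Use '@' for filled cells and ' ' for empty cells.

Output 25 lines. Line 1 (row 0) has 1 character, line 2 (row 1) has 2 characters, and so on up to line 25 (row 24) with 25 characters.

Answer: @
@@
@ @
@@@@
@   @
@@  @@
@ @ @ @
@@@@@@@@
@       @
@@      @@
@ @     @ @
@@@@    @@@@
@   @   @   @
@@  @@  @@  @@
@ @ @ @ @ @ @ @
@@@@@@@@@@@@@@@@
@               @
@@              @@
@ @             @ @
@@@@            @@@@
@   @           @   @
@@  @@          @@  @@
@ @ @ @         @ @ @ @
@@@@@@@@        @@@@@@@@
@       @       @       @

Derivation:
r0=0: @
r1=1: @@
r2=10: @ @
r3=11: @@@@
r4=100: @   @
r5=101: @@  @@
r6=110: @ @ @ @
r7=111: @@@@@@@@
r8=1000: @       @
r9=1001: @@      @@
r10=1010: @ @     @ @
r11=1011: @@@@    @@@@
r12=1100: @   @   @   @
r13=1101: @@  @@  @@  @@
r14=1110: @ @ @ @ @ @ @ @
r15=1111: @@@@@@@@@@@@@@@@
r16=10000: @               @
r17=10001: @@              @@
r18=10010: @ @             @ @
r19=10011: @@@@            @@@@
r20=10100: @   @           @   @
r21=10101: @@  @@          @@  @@
r22=10110: @ @ @ @         @ @ @ @
r23=10111: @@@@@@@@        @@@@@@@@
r24=11000: @       @       @       @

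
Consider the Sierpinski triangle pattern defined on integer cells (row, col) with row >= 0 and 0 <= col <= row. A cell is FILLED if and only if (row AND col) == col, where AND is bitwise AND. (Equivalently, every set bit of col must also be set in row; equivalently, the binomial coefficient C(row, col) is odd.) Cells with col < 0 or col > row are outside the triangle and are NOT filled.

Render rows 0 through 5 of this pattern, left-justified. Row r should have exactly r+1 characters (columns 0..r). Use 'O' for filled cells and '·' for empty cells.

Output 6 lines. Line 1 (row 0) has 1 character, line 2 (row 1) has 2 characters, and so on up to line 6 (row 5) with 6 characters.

r0=0: O
r1=1: OO
r2=10: O·O
r3=11: OOOO
r4=100: O···O
r5=101: OO··OO

Answer: O
OO
O·O
OOOO
O···O
OO··OO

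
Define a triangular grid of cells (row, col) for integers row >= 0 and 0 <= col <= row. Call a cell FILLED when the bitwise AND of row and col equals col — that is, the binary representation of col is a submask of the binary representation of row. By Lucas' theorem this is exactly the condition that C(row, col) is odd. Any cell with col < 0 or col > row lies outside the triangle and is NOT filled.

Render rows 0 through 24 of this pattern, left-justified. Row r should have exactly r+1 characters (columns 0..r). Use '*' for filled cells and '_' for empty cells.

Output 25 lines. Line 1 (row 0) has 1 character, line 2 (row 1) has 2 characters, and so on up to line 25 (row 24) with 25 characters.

r0=0: *
r1=1: **
r2=10: *_*
r3=11: ****
r4=100: *___*
r5=101: **__**
r6=110: *_*_*_*
r7=111: ********
r8=1000: *_______*
r9=1001: **______**
r10=1010: *_*_____*_*
r11=1011: ****____****
r12=1100: *___*___*___*
r13=1101: **__**__**__**
r14=1110: *_*_*_*_*_*_*_*
r15=1111: ****************
r16=10000: *_______________*
r17=10001: **______________**
r18=10010: *_*_____________*_*
r19=10011: ****____________****
r20=10100: *___*___________*___*
r21=10101: **__**__________**__**
r22=10110: *_*_*_*_________*_*_*_*
r23=10111: ********________********
r24=11000: *_______*_______*_______*

Answer: *
**
*_*
****
*___*
**__**
*_*_*_*
********
*_______*
**______**
*_*_____*_*
****____****
*___*___*___*
**__**__**__**
*_*_*_*_*_*_*_*
****************
*_______________*
**______________**
*_*_____________*_*
****____________****
*___*___________*___*
**__**__________**__**
*_*_*_*_________*_*_*_*
********________********
*_______*_______*_______*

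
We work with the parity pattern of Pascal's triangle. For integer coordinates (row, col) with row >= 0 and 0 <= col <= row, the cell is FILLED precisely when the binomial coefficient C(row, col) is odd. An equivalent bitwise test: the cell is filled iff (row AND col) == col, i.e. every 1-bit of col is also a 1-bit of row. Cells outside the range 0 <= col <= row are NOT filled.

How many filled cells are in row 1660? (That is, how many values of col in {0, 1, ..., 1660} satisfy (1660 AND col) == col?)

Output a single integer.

1660 in binary = 11001111100
popcount(1660) = number of 1-bits in 11001111100 = 7
A col c satisfies (1660 AND c) == c iff every set bit of c is also set in 1660; each of the 7 set bits of 1660 can independently be on or off in c.
count = 2^7 = 128

Answer: 128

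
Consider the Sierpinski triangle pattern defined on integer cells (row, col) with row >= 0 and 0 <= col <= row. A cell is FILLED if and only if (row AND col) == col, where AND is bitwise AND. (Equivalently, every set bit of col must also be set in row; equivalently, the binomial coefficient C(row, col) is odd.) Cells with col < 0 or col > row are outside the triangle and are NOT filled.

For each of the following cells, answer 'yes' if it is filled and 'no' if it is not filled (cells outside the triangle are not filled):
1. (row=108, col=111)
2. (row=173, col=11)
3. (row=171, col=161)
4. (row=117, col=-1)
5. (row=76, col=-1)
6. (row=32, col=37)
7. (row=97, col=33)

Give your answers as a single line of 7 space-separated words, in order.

Answer: no no yes no no no yes

Derivation:
(108,111): col outside [0, 108] -> not filled
(173,11): row=0b10101101, col=0b1011, row AND col = 0b1001 = 9; 9 != 11 -> empty
(171,161): row=0b10101011, col=0b10100001, row AND col = 0b10100001 = 161; 161 == 161 -> filled
(117,-1): col outside [0, 117] -> not filled
(76,-1): col outside [0, 76] -> not filled
(32,37): col outside [0, 32] -> not filled
(97,33): row=0b1100001, col=0b100001, row AND col = 0b100001 = 33; 33 == 33 -> filled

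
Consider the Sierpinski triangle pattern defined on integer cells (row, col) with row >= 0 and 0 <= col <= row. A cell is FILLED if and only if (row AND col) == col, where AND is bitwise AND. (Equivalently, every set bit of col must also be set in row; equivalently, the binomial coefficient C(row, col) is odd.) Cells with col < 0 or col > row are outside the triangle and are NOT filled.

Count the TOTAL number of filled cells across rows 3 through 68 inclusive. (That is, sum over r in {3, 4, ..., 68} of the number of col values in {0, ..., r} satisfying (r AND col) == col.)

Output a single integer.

r3=11 pc2: +4 =4
r4=100 pc1: +2 =6
r5=101 pc2: +4 =10
r6=110 pc2: +4 =14
r7=111 pc3: +8 =22
r8=1000 pc1: +2 =24
r9=1001 pc2: +4 =28
r10=1010 pc2: +4 =32
r11=1011 pc3: +8 =40
r12=1100 pc2: +4 =44
r13=1101 pc3: +8 =52
r14=1110 pc3: +8 =60
r15=1111 pc4: +16 =76
r16=10000 pc1: +2 =78
r17=10001 pc2: +4 =82
r18=10010 pc2: +4 =86
r19=10011 pc3: +8 =94
r20=10100 pc2: +4 =98
r21=10101 pc3: +8 =106
r22=10110 pc3: +8 =114
r23=10111 pc4: +16 =130
r24=11000 pc2: +4 =134
r25=11001 pc3: +8 =142
r26=11010 pc3: +8 =150
r27=11011 pc4: +16 =166
r28=11100 pc3: +8 =174
r29=11101 pc4: +16 =190
r30=11110 pc4: +16 =206
r31=11111 pc5: +32 =238
r32=100000 pc1: +2 =240
r33=100001 pc2: +4 =244
r34=100010 pc2: +4 =248
r35=100011 pc3: +8 =256
r36=100100 pc2: +4 =260
r37=100101 pc3: +8 =268
r38=100110 pc3: +8 =276
r39=100111 pc4: +16 =292
r40=101000 pc2: +4 =296
r41=101001 pc3: +8 =304
r42=101010 pc3: +8 =312
r43=101011 pc4: +16 =328
r44=101100 pc3: +8 =336
r45=101101 pc4: +16 =352
r46=101110 pc4: +16 =368
r47=101111 pc5: +32 =400
r48=110000 pc2: +4 =404
r49=110001 pc3: +8 =412
r50=110010 pc3: +8 =420
r51=110011 pc4: +16 =436
r52=110100 pc3: +8 =444
r53=110101 pc4: +16 =460
r54=110110 pc4: +16 =476
r55=110111 pc5: +32 =508
r56=111000 pc3: +8 =516
r57=111001 pc4: +16 =532
r58=111010 pc4: +16 =548
r59=111011 pc5: +32 =580
r60=111100 pc4: +16 =596
r61=111101 pc5: +32 =628
r62=111110 pc5: +32 =660
r63=111111 pc6: +64 =724
r64=1000000 pc1: +2 =726
r65=1000001 pc2: +4 =730
r66=1000010 pc2: +4 =734
r67=1000011 pc3: +8 =742
r68=1000100 pc2: +4 =746

Answer: 746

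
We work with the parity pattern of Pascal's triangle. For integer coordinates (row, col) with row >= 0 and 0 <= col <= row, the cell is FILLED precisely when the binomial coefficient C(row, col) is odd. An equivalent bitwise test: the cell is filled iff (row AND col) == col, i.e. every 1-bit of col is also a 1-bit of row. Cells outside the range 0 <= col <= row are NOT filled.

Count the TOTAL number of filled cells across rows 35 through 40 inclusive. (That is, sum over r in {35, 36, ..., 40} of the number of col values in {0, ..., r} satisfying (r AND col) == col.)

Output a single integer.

r35=100011 pc3: +8 =8
r36=100100 pc2: +4 =12
r37=100101 pc3: +8 =20
r38=100110 pc3: +8 =28
r39=100111 pc4: +16 =44
r40=101000 pc2: +4 =48

Answer: 48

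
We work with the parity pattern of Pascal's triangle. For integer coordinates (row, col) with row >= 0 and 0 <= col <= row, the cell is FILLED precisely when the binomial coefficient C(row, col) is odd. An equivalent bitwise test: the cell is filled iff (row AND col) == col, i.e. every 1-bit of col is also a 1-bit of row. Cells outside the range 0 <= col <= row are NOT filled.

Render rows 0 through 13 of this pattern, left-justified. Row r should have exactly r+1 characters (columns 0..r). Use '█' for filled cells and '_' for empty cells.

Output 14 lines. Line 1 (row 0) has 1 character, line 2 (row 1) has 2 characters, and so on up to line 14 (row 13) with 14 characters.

Answer: █
██
█_█
████
█___█
██__██
█_█_█_█
████████
█_______█
██______██
█_█_____█_█
████____████
█___█___█___█
██__██__██__██

Derivation:
r0=0: █
r1=1: ██
r2=10: █_█
r3=11: ████
r4=100: █___█
r5=101: ██__██
r6=110: █_█_█_█
r7=111: ████████
r8=1000: █_______█
r9=1001: ██______██
r10=1010: █_█_____█_█
r11=1011: ████____████
r12=1100: █___█___█___█
r13=1101: ██__██__██__██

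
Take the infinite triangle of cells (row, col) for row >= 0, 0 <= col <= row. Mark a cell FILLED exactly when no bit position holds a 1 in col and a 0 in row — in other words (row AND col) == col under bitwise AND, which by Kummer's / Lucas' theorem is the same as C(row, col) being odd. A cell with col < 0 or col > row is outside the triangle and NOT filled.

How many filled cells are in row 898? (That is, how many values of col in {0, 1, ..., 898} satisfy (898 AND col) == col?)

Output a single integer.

Answer: 16

Derivation:
898 in binary = 1110000010
popcount(898) = number of 1-bits in 1110000010 = 4
A col c satisfies (898 AND c) == c iff every set bit of c is also set in 898; each of the 4 set bits of 898 can independently be on or off in c.
count = 2^4 = 16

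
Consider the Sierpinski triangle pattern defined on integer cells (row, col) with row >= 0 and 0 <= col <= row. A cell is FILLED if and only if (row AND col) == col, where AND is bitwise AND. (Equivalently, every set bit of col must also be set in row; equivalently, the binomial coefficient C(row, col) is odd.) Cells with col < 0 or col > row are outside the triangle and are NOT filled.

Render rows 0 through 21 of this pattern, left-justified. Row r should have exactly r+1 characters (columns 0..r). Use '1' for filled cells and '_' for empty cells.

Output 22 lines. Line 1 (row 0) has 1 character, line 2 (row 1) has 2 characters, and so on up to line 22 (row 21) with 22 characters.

r0=0: 1
r1=1: 11
r2=10: 1_1
r3=11: 1111
r4=100: 1___1
r5=101: 11__11
r6=110: 1_1_1_1
r7=111: 11111111
r8=1000: 1_______1
r9=1001: 11______11
r10=1010: 1_1_____1_1
r11=1011: 1111____1111
r12=1100: 1___1___1___1
r13=1101: 11__11__11__11
r14=1110: 1_1_1_1_1_1_1_1
r15=1111: 1111111111111111
r16=10000: 1_______________1
r17=10001: 11______________11
r18=10010: 1_1_____________1_1
r19=10011: 1111____________1111
r20=10100: 1___1___________1___1
r21=10101: 11__11__________11__11

Answer: 1
11
1_1
1111
1___1
11__11
1_1_1_1
11111111
1_______1
11______11
1_1_____1_1
1111____1111
1___1___1___1
11__11__11__11
1_1_1_1_1_1_1_1
1111111111111111
1_______________1
11______________11
1_1_____________1_1
1111____________1111
1___1___________1___1
11__11__________11__11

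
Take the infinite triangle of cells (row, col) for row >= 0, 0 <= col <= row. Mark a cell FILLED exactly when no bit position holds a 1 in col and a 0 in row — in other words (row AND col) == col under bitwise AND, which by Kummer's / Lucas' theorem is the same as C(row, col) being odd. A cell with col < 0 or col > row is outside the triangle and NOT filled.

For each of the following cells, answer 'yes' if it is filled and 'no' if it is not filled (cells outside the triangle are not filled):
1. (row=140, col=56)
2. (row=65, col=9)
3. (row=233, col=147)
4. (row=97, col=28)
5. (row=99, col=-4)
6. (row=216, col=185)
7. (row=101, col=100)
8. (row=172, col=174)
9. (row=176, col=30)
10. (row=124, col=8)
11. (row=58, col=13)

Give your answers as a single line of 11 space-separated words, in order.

(140,56): row=0b10001100, col=0b111000, row AND col = 0b1000 = 8; 8 != 56 -> empty
(65,9): row=0b1000001, col=0b1001, row AND col = 0b1 = 1; 1 != 9 -> empty
(233,147): row=0b11101001, col=0b10010011, row AND col = 0b10000001 = 129; 129 != 147 -> empty
(97,28): row=0b1100001, col=0b11100, row AND col = 0b0 = 0; 0 != 28 -> empty
(99,-4): col outside [0, 99] -> not filled
(216,185): row=0b11011000, col=0b10111001, row AND col = 0b10011000 = 152; 152 != 185 -> empty
(101,100): row=0b1100101, col=0b1100100, row AND col = 0b1100100 = 100; 100 == 100 -> filled
(172,174): col outside [0, 172] -> not filled
(176,30): row=0b10110000, col=0b11110, row AND col = 0b10000 = 16; 16 != 30 -> empty
(124,8): row=0b1111100, col=0b1000, row AND col = 0b1000 = 8; 8 == 8 -> filled
(58,13): row=0b111010, col=0b1101, row AND col = 0b1000 = 8; 8 != 13 -> empty

Answer: no no no no no no yes no no yes no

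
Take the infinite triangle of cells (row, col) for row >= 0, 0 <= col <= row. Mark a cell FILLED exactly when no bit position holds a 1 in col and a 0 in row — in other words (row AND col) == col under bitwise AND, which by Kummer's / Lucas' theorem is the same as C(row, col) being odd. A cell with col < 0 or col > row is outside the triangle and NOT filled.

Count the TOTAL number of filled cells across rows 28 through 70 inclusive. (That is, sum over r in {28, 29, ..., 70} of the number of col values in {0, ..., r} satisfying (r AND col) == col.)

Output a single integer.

Answer: 596

Derivation:
r28=11100 pc3: +8 =8
r29=11101 pc4: +16 =24
r30=11110 pc4: +16 =40
r31=11111 pc5: +32 =72
r32=100000 pc1: +2 =74
r33=100001 pc2: +4 =78
r34=100010 pc2: +4 =82
r35=100011 pc3: +8 =90
r36=100100 pc2: +4 =94
r37=100101 pc3: +8 =102
r38=100110 pc3: +8 =110
r39=100111 pc4: +16 =126
r40=101000 pc2: +4 =130
r41=101001 pc3: +8 =138
r42=101010 pc3: +8 =146
r43=101011 pc4: +16 =162
r44=101100 pc3: +8 =170
r45=101101 pc4: +16 =186
r46=101110 pc4: +16 =202
r47=101111 pc5: +32 =234
r48=110000 pc2: +4 =238
r49=110001 pc3: +8 =246
r50=110010 pc3: +8 =254
r51=110011 pc4: +16 =270
r52=110100 pc3: +8 =278
r53=110101 pc4: +16 =294
r54=110110 pc4: +16 =310
r55=110111 pc5: +32 =342
r56=111000 pc3: +8 =350
r57=111001 pc4: +16 =366
r58=111010 pc4: +16 =382
r59=111011 pc5: +32 =414
r60=111100 pc4: +16 =430
r61=111101 pc5: +32 =462
r62=111110 pc5: +32 =494
r63=111111 pc6: +64 =558
r64=1000000 pc1: +2 =560
r65=1000001 pc2: +4 =564
r66=1000010 pc2: +4 =568
r67=1000011 pc3: +8 =576
r68=1000100 pc2: +4 =580
r69=1000101 pc3: +8 =588
r70=1000110 pc3: +8 =596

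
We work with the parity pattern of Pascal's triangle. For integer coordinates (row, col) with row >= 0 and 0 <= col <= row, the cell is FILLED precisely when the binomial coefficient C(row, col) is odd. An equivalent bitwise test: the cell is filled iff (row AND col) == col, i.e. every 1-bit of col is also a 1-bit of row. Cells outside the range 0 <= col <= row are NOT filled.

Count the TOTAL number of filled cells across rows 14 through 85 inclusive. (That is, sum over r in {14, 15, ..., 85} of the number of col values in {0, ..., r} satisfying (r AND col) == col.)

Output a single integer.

Answer: 894

Derivation:
r14=1110 pc3: +8 =8
r15=1111 pc4: +16 =24
r16=10000 pc1: +2 =26
r17=10001 pc2: +4 =30
r18=10010 pc2: +4 =34
r19=10011 pc3: +8 =42
r20=10100 pc2: +4 =46
r21=10101 pc3: +8 =54
r22=10110 pc3: +8 =62
r23=10111 pc4: +16 =78
r24=11000 pc2: +4 =82
r25=11001 pc3: +8 =90
r26=11010 pc3: +8 =98
r27=11011 pc4: +16 =114
r28=11100 pc3: +8 =122
r29=11101 pc4: +16 =138
r30=11110 pc4: +16 =154
r31=11111 pc5: +32 =186
r32=100000 pc1: +2 =188
r33=100001 pc2: +4 =192
r34=100010 pc2: +4 =196
r35=100011 pc3: +8 =204
r36=100100 pc2: +4 =208
r37=100101 pc3: +8 =216
r38=100110 pc3: +8 =224
r39=100111 pc4: +16 =240
r40=101000 pc2: +4 =244
r41=101001 pc3: +8 =252
r42=101010 pc3: +8 =260
r43=101011 pc4: +16 =276
r44=101100 pc3: +8 =284
r45=101101 pc4: +16 =300
r46=101110 pc4: +16 =316
r47=101111 pc5: +32 =348
r48=110000 pc2: +4 =352
r49=110001 pc3: +8 =360
r50=110010 pc3: +8 =368
r51=110011 pc4: +16 =384
r52=110100 pc3: +8 =392
r53=110101 pc4: +16 =408
r54=110110 pc4: +16 =424
r55=110111 pc5: +32 =456
r56=111000 pc3: +8 =464
r57=111001 pc4: +16 =480
r58=111010 pc4: +16 =496
r59=111011 pc5: +32 =528
r60=111100 pc4: +16 =544
r61=111101 pc5: +32 =576
r62=111110 pc5: +32 =608
r63=111111 pc6: +64 =672
r64=1000000 pc1: +2 =674
r65=1000001 pc2: +4 =678
r66=1000010 pc2: +4 =682
r67=1000011 pc3: +8 =690
r68=1000100 pc2: +4 =694
r69=1000101 pc3: +8 =702
r70=1000110 pc3: +8 =710
r71=1000111 pc4: +16 =726
r72=1001000 pc2: +4 =730
r73=1001001 pc3: +8 =738
r74=1001010 pc3: +8 =746
r75=1001011 pc4: +16 =762
r76=1001100 pc3: +8 =770
r77=1001101 pc4: +16 =786
r78=1001110 pc4: +16 =802
r79=1001111 pc5: +32 =834
r80=1010000 pc2: +4 =838
r81=1010001 pc3: +8 =846
r82=1010010 pc3: +8 =854
r83=1010011 pc4: +16 =870
r84=1010100 pc3: +8 =878
r85=1010101 pc4: +16 =894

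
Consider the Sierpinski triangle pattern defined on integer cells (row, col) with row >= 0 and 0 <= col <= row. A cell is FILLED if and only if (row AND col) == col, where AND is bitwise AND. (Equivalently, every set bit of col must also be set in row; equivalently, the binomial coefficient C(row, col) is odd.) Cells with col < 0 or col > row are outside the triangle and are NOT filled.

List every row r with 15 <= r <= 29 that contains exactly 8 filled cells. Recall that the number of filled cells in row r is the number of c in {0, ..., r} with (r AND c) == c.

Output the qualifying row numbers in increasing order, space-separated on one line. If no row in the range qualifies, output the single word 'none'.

Answer: 19 21 22 25 26 28

Derivation:
Row r has 2^popcount(r) filled cells, so we need popcount(r) = log2(8) = 3.
Scan r = 15..29 and keep those with exactly 3 one-bits:
r=15=1111 popcount=4 -> skip
r=16=10000 popcount=1 -> skip
r=17=10001 popcount=2 -> skip
r=18=10010 popcount=2 -> skip
r=19=10011 popcount=3 -> KEEP
r=20=10100 popcount=2 -> skip
r=21=10101 popcount=3 -> KEEP
r=22=10110 popcount=3 -> KEEP
r=23=10111 popcount=4 -> skip
r=24=11000 popcount=2 -> skip
r=25=11001 popcount=3 -> KEEP
r=26=11010 popcount=3 -> KEEP
r=27=11011 popcount=4 -> skip
r=28=11100 popcount=3 -> KEEP
r=29=11101 popcount=4 -> skip
Kept rows: 19 21 22 25 26 28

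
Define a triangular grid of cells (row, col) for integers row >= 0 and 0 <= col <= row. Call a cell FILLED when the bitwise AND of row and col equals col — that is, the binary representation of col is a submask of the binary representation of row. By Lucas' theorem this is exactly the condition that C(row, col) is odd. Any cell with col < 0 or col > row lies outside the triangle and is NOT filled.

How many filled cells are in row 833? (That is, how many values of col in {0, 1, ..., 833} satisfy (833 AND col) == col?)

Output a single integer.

833 in binary = 1101000001
popcount(833) = number of 1-bits in 1101000001 = 4
A col c satisfies (833 AND c) == c iff every set bit of c is also set in 833; each of the 4 set bits of 833 can independently be on or off in c.
count = 2^4 = 16

Answer: 16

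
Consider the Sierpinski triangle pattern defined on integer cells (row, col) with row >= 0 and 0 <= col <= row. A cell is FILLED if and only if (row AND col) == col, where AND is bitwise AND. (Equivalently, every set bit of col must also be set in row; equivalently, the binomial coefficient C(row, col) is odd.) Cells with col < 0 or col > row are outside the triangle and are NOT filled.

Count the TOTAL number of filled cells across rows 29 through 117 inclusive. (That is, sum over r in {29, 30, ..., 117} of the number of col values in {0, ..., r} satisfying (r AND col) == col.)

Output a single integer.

Answer: 1480

Derivation:
r29=11101 pc4: +16 =16
r30=11110 pc4: +16 =32
r31=11111 pc5: +32 =64
r32=100000 pc1: +2 =66
r33=100001 pc2: +4 =70
r34=100010 pc2: +4 =74
r35=100011 pc3: +8 =82
r36=100100 pc2: +4 =86
r37=100101 pc3: +8 =94
r38=100110 pc3: +8 =102
r39=100111 pc4: +16 =118
r40=101000 pc2: +4 =122
r41=101001 pc3: +8 =130
r42=101010 pc3: +8 =138
r43=101011 pc4: +16 =154
r44=101100 pc3: +8 =162
r45=101101 pc4: +16 =178
r46=101110 pc4: +16 =194
r47=101111 pc5: +32 =226
r48=110000 pc2: +4 =230
r49=110001 pc3: +8 =238
r50=110010 pc3: +8 =246
r51=110011 pc4: +16 =262
r52=110100 pc3: +8 =270
r53=110101 pc4: +16 =286
r54=110110 pc4: +16 =302
r55=110111 pc5: +32 =334
r56=111000 pc3: +8 =342
r57=111001 pc4: +16 =358
r58=111010 pc4: +16 =374
r59=111011 pc5: +32 =406
r60=111100 pc4: +16 =422
r61=111101 pc5: +32 =454
r62=111110 pc5: +32 =486
r63=111111 pc6: +64 =550
r64=1000000 pc1: +2 =552
r65=1000001 pc2: +4 =556
r66=1000010 pc2: +4 =560
r67=1000011 pc3: +8 =568
r68=1000100 pc2: +4 =572
r69=1000101 pc3: +8 =580
r70=1000110 pc3: +8 =588
r71=1000111 pc4: +16 =604
r72=1001000 pc2: +4 =608
r73=1001001 pc3: +8 =616
r74=1001010 pc3: +8 =624
r75=1001011 pc4: +16 =640
r76=1001100 pc3: +8 =648
r77=1001101 pc4: +16 =664
r78=1001110 pc4: +16 =680
r79=1001111 pc5: +32 =712
r80=1010000 pc2: +4 =716
r81=1010001 pc3: +8 =724
r82=1010010 pc3: +8 =732
r83=1010011 pc4: +16 =748
r84=1010100 pc3: +8 =756
r85=1010101 pc4: +16 =772
r86=1010110 pc4: +16 =788
r87=1010111 pc5: +32 =820
r88=1011000 pc3: +8 =828
r89=1011001 pc4: +16 =844
r90=1011010 pc4: +16 =860
r91=1011011 pc5: +32 =892
r92=1011100 pc4: +16 =908
r93=1011101 pc5: +32 =940
r94=1011110 pc5: +32 =972
r95=1011111 pc6: +64 =1036
r96=1100000 pc2: +4 =1040
r97=1100001 pc3: +8 =1048
r98=1100010 pc3: +8 =1056
r99=1100011 pc4: +16 =1072
r100=1100100 pc3: +8 =1080
r101=1100101 pc4: +16 =1096
r102=1100110 pc4: +16 =1112
r103=1100111 pc5: +32 =1144
r104=1101000 pc3: +8 =1152
r105=1101001 pc4: +16 =1168
r106=1101010 pc4: +16 =1184
r107=1101011 pc5: +32 =1216
r108=1101100 pc4: +16 =1232
r109=1101101 pc5: +32 =1264
r110=1101110 pc5: +32 =1296
r111=1101111 pc6: +64 =1360
r112=1110000 pc3: +8 =1368
r113=1110001 pc4: +16 =1384
r114=1110010 pc4: +16 =1400
r115=1110011 pc5: +32 =1432
r116=1110100 pc4: +16 =1448
r117=1110101 pc5: +32 =1480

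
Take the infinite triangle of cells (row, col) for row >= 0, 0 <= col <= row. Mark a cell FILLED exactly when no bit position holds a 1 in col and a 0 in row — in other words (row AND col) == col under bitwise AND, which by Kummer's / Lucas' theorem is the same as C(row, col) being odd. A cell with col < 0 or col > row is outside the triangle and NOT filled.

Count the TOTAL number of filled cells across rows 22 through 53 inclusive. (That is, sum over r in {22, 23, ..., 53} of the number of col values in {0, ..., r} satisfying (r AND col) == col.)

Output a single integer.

Answer: 354

Derivation:
r22=10110 pc3: +8 =8
r23=10111 pc4: +16 =24
r24=11000 pc2: +4 =28
r25=11001 pc3: +8 =36
r26=11010 pc3: +8 =44
r27=11011 pc4: +16 =60
r28=11100 pc3: +8 =68
r29=11101 pc4: +16 =84
r30=11110 pc4: +16 =100
r31=11111 pc5: +32 =132
r32=100000 pc1: +2 =134
r33=100001 pc2: +4 =138
r34=100010 pc2: +4 =142
r35=100011 pc3: +8 =150
r36=100100 pc2: +4 =154
r37=100101 pc3: +8 =162
r38=100110 pc3: +8 =170
r39=100111 pc4: +16 =186
r40=101000 pc2: +4 =190
r41=101001 pc3: +8 =198
r42=101010 pc3: +8 =206
r43=101011 pc4: +16 =222
r44=101100 pc3: +8 =230
r45=101101 pc4: +16 =246
r46=101110 pc4: +16 =262
r47=101111 pc5: +32 =294
r48=110000 pc2: +4 =298
r49=110001 pc3: +8 =306
r50=110010 pc3: +8 =314
r51=110011 pc4: +16 =330
r52=110100 pc3: +8 =338
r53=110101 pc4: +16 =354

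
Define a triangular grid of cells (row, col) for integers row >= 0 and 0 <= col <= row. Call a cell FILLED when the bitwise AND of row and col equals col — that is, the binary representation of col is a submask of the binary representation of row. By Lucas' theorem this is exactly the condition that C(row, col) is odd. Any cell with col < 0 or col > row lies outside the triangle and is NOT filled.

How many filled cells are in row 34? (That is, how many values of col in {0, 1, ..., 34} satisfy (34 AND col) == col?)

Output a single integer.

34 in binary = 100010
popcount(34) = number of 1-bits in 100010 = 2
A col c satisfies (34 AND c) == c iff every set bit of c is also set in 34; each of the 2 set bits of 34 can independently be on or off in c.
count = 2^2 = 4

Answer: 4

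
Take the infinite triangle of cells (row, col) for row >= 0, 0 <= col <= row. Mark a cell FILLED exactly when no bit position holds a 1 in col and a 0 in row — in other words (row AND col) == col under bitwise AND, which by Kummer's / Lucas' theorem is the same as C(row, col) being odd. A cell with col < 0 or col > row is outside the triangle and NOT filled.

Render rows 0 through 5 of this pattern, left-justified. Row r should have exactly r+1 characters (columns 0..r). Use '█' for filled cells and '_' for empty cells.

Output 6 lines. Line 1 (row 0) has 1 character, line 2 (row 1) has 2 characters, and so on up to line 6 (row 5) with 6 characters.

r0=0: █
r1=1: ██
r2=10: █_█
r3=11: ████
r4=100: █___█
r5=101: ██__██

Answer: █
██
█_█
████
█___█
██__██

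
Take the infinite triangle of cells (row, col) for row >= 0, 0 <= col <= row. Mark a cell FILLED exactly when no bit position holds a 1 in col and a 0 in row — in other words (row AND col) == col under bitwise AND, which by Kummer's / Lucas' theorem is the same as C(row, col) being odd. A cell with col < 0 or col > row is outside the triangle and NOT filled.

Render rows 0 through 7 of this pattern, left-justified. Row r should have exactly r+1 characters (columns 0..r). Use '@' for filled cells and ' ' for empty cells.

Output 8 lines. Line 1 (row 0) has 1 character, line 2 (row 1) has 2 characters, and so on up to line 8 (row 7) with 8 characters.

r0=0: @
r1=1: @@
r2=10: @ @
r3=11: @@@@
r4=100: @   @
r5=101: @@  @@
r6=110: @ @ @ @
r7=111: @@@@@@@@

Answer: @
@@
@ @
@@@@
@   @
@@  @@
@ @ @ @
@@@@@@@@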